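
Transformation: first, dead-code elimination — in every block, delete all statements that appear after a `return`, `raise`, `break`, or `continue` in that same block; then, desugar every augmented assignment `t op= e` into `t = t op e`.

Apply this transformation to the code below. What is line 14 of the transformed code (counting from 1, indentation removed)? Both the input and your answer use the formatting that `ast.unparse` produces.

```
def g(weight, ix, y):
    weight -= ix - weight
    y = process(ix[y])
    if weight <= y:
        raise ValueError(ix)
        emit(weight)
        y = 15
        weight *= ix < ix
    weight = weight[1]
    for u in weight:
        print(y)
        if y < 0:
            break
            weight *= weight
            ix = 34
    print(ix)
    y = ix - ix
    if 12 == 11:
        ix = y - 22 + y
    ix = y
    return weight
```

ix = y - 22 + y

Transformed code:
def g(weight, ix, y):
    weight = weight - (ix - weight)
    y = process(ix[y])
    if weight <= y:
        raise ValueError(ix)
    weight = weight[1]
    for u in weight:
        print(y)
        if y < 0:
            break
    print(ix)
    y = ix - ix
    if 12 == 11:
        ix = y - 22 + y
    ix = y
    return weight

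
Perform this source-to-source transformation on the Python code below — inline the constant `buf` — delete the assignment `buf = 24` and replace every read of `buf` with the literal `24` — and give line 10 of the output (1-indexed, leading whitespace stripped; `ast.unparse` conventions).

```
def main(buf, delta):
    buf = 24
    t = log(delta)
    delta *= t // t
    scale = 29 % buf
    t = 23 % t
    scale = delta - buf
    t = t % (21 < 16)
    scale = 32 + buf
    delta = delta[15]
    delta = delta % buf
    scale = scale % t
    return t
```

Transformed code:
def main(buf, delta):
    t = log(delta)
    delta *= t // t
    scale = 29 % 24
    t = 23 % t
    scale = delta - 24
    t = t % (21 < 16)
    scale = 32 + 24
    delta = delta[15]
    delta = delta % 24
    scale = scale % t
    return t

delta = delta % 24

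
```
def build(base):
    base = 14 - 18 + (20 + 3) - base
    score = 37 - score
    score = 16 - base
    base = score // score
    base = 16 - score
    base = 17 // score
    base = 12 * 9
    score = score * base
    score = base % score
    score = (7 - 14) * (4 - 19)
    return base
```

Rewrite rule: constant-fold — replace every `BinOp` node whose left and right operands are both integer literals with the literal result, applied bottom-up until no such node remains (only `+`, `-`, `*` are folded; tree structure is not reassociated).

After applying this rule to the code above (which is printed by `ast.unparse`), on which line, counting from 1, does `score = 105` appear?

11

Transformed code:
def build(base):
    base = 19 - base
    score = 37 - score
    score = 16 - base
    base = score // score
    base = 16 - score
    base = 17 // score
    base = 108
    score = score * base
    score = base % score
    score = 105
    return base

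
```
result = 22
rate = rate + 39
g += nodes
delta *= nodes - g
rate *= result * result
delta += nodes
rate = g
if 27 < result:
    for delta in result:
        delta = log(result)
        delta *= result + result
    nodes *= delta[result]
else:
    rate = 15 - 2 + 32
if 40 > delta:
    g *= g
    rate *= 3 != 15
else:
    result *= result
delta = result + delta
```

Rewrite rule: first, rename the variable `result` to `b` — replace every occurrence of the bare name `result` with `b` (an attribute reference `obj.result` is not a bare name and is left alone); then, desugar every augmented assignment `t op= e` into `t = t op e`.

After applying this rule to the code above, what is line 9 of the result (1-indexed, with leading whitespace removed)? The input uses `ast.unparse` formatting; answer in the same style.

for delta in b:

Transformed code:
b = 22
rate = rate + 39
g = g + nodes
delta = delta * (nodes - g)
rate = rate * (b * b)
delta = delta + nodes
rate = g
if 27 < b:
    for delta in b:
        delta = log(b)
        delta = delta * (b + b)
    nodes = nodes * delta[b]
else:
    rate = 15 - 2 + 32
if 40 > delta:
    g = g * g
    rate = rate * (3 != 15)
else:
    b = b * b
delta = b + delta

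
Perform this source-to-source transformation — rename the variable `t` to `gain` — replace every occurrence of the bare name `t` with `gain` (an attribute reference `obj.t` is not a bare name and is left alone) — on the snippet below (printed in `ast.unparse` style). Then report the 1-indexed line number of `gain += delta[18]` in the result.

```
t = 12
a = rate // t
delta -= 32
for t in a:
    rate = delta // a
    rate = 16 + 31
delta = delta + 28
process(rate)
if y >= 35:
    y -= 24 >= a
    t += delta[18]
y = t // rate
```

Transformed code:
gain = 12
a = rate // gain
delta -= 32
for gain in a:
    rate = delta // a
    rate = 16 + 31
delta = delta + 28
process(rate)
if y >= 35:
    y -= 24 >= a
    gain += delta[18]
y = gain // rate

11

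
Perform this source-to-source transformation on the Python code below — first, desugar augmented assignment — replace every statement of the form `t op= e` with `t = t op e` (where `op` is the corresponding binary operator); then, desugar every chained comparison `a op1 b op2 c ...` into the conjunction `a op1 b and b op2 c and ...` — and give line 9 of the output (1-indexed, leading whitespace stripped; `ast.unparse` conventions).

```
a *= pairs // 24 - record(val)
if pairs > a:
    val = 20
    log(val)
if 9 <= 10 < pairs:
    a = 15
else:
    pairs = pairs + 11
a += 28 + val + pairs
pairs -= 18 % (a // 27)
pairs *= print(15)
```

a = a + (28 + val + pairs)

Transformed code:
a = a * (pairs // 24 - record(val))
if pairs > a:
    val = 20
    log(val)
if 9 <= 10 and 10 < pairs:
    a = 15
else:
    pairs = pairs + 11
a = a + (28 + val + pairs)
pairs = pairs - 18 % (a // 27)
pairs = pairs * print(15)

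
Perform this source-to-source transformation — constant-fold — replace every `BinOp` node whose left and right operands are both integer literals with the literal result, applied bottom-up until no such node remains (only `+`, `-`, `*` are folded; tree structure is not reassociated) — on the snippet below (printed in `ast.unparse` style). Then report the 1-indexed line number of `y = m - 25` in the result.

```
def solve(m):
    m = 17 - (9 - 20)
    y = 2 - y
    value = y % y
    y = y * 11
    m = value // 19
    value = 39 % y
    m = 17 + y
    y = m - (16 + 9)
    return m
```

Transformed code:
def solve(m):
    m = 28
    y = 2 - y
    value = y % y
    y = y * 11
    m = value // 19
    value = 39 % y
    m = 17 + y
    y = m - 25
    return m

9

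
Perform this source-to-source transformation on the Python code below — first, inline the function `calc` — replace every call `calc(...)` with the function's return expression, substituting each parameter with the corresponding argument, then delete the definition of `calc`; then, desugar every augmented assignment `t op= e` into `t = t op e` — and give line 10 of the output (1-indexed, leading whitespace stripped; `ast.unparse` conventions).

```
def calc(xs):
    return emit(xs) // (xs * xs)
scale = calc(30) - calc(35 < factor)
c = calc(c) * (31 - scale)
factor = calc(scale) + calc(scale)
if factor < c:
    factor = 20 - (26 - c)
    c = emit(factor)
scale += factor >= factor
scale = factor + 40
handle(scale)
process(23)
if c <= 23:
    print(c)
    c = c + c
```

process(23)

Transformed code:
scale = emit(30) // (30 * 30) - emit(35 < factor) // ((35 < factor) * (35 < factor))
c = emit(c) // (c * c) * (31 - scale)
factor = emit(scale) // (scale * scale) + emit(scale) // (scale * scale)
if factor < c:
    factor = 20 - (26 - c)
    c = emit(factor)
scale = scale + (factor >= factor)
scale = factor + 40
handle(scale)
process(23)
if c <= 23:
    print(c)
    c = c + c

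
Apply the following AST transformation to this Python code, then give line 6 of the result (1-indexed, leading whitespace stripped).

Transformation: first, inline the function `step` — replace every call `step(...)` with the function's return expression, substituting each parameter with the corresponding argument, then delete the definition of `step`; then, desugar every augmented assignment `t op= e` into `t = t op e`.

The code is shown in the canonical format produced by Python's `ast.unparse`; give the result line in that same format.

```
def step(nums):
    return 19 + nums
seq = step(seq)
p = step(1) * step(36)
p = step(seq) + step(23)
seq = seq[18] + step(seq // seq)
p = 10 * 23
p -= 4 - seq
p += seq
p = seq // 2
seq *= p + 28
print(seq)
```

Transformed code:
seq = 19 + seq
p = (19 + 1) * (19 + 36)
p = 19 + seq + (19 + 23)
seq = seq[18] + (19 + seq // seq)
p = 10 * 23
p = p - (4 - seq)
p = p + seq
p = seq // 2
seq = seq * (p + 28)
print(seq)

p = p - (4 - seq)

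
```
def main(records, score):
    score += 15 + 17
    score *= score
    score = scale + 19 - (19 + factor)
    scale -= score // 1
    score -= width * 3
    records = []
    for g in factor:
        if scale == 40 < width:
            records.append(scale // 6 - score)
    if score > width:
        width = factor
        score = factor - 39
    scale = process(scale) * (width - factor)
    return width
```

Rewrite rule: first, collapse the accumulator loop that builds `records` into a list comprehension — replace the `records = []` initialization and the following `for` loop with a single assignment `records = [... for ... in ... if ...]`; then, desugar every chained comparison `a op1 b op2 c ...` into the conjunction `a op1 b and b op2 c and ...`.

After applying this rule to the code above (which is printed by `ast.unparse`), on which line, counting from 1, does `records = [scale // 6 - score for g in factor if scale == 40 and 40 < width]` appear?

Transformed code:
def main(records, score):
    score += 15 + 17
    score *= score
    score = scale + 19 - (19 + factor)
    scale -= score // 1
    score -= width * 3
    records = [scale // 6 - score for g in factor if scale == 40 and 40 < width]
    if score > width:
        width = factor
        score = factor - 39
    scale = process(scale) * (width - factor)
    return width

7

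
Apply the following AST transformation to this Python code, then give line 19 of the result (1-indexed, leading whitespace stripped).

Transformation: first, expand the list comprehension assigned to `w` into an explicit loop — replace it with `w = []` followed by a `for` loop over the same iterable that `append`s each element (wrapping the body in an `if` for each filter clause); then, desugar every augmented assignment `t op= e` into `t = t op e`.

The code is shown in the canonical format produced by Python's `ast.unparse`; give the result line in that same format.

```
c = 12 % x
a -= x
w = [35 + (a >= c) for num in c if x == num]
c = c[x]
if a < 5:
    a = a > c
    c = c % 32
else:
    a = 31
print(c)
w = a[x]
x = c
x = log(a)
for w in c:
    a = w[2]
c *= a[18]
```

c = c * a[18]

Transformed code:
c = 12 % x
a = a - x
w = []
for num in c:
    if x == num:
        w.append(35 + (a >= c))
c = c[x]
if a < 5:
    a = a > c
    c = c % 32
else:
    a = 31
print(c)
w = a[x]
x = c
x = log(a)
for w in c:
    a = w[2]
c = c * a[18]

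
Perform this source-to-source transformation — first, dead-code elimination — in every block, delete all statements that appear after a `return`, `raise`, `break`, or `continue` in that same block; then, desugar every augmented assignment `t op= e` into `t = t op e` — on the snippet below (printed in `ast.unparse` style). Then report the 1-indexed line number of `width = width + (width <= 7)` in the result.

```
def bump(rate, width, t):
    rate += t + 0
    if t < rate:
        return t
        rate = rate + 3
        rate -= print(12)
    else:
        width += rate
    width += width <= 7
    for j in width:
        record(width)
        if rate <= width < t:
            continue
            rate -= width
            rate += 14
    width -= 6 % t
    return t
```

Transformed code:
def bump(rate, width, t):
    rate = rate + (t + 0)
    if t < rate:
        return t
    else:
        width = width + rate
    width = width + (width <= 7)
    for j in width:
        record(width)
        if rate <= width < t:
            continue
    width = width - 6 % t
    return t

7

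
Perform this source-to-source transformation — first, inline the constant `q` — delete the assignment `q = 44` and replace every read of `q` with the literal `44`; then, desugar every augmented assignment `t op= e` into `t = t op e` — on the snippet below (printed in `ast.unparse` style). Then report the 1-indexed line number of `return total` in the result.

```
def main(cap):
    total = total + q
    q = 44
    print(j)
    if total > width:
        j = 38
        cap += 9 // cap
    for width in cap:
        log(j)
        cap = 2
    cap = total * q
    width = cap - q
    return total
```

Transformed code:
def main(cap):
    total = total + 44
    print(j)
    if total > width:
        j = 38
        cap = cap + 9 // cap
    for width in cap:
        log(j)
        cap = 2
    cap = total * 44
    width = cap - 44
    return total

12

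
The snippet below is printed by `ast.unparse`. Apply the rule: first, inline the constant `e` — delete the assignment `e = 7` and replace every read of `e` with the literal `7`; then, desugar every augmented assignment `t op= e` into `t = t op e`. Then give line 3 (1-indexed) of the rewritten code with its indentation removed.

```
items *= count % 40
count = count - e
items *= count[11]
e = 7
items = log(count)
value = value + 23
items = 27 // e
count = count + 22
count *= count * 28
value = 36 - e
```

items = items * count[11]

Transformed code:
items = items * (count % 40)
count = count - 7
items = items * count[11]
items = log(count)
value = value + 23
items = 27 // 7
count = count + 22
count = count * (count * 28)
value = 36 - 7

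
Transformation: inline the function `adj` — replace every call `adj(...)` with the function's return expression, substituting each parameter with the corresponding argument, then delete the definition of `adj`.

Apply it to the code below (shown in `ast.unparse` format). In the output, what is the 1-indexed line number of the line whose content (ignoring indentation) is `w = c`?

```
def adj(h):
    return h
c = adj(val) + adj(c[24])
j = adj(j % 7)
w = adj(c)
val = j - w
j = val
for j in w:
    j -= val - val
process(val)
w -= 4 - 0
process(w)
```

Transformed code:
c = val + c[24]
j = j % 7
w = c
val = j - w
j = val
for j in w:
    j -= val - val
process(val)
w -= 4 - 0
process(w)

3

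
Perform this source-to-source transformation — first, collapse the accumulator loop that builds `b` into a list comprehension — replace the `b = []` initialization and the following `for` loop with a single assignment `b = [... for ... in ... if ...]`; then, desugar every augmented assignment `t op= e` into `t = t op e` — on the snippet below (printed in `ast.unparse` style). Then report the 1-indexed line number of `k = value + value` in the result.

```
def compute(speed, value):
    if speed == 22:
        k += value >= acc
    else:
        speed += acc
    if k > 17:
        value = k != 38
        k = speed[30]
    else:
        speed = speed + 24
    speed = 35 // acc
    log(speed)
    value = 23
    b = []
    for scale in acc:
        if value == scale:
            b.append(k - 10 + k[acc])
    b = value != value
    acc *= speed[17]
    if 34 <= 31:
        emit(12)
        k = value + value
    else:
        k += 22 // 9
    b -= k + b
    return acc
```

Transformed code:
def compute(speed, value):
    if speed == 22:
        k = k + (value >= acc)
    else:
        speed = speed + acc
    if k > 17:
        value = k != 38
        k = speed[30]
    else:
        speed = speed + 24
    speed = 35 // acc
    log(speed)
    value = 23
    b = [k - 10 + k[acc] for scale in acc if value == scale]
    b = value != value
    acc = acc * speed[17]
    if 34 <= 31:
        emit(12)
        k = value + value
    else:
        k = k + 22 // 9
    b = b - (k + b)
    return acc

19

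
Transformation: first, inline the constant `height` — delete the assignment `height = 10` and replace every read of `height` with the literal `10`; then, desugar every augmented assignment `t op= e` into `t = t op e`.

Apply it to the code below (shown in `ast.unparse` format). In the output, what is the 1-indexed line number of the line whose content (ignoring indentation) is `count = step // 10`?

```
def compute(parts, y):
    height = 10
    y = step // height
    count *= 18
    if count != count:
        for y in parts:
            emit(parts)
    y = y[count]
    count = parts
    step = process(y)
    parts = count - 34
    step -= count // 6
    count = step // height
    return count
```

12

Transformed code:
def compute(parts, y):
    y = step // 10
    count = count * 18
    if count != count:
        for y in parts:
            emit(parts)
    y = y[count]
    count = parts
    step = process(y)
    parts = count - 34
    step = step - count // 6
    count = step // 10
    return count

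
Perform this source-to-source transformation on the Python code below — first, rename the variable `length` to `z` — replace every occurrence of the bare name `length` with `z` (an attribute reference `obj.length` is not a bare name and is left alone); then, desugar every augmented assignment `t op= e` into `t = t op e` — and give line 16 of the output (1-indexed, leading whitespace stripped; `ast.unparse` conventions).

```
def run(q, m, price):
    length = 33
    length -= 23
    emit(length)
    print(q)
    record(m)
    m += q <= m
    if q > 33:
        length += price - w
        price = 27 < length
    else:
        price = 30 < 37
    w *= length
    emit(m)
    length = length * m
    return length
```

return z

Transformed code:
def run(q, m, price):
    z = 33
    z = z - 23
    emit(z)
    print(q)
    record(m)
    m = m + (q <= m)
    if q > 33:
        z = z + (price - w)
        price = 27 < z
    else:
        price = 30 < 37
    w = w * z
    emit(m)
    z = z * m
    return z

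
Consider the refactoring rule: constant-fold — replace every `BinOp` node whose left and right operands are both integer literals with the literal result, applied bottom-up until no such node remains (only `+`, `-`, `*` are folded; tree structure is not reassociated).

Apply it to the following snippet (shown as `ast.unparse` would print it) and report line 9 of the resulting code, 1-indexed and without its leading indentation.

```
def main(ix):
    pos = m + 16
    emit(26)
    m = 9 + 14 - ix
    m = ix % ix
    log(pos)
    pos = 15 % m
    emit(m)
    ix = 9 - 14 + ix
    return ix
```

Transformed code:
def main(ix):
    pos = m + 16
    emit(26)
    m = 23 - ix
    m = ix % ix
    log(pos)
    pos = 15 % m
    emit(m)
    ix = -5 + ix
    return ix

ix = -5 + ix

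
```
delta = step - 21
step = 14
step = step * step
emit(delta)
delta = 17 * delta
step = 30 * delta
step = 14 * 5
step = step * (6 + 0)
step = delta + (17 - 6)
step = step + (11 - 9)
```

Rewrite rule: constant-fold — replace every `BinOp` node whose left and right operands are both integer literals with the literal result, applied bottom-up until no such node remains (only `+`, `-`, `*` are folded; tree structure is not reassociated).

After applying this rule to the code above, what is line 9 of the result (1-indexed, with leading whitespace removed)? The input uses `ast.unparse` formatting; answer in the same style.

Transformed code:
delta = step - 21
step = 14
step = step * step
emit(delta)
delta = 17 * delta
step = 30 * delta
step = 70
step = step * 6
step = delta + 11
step = step + 2

step = delta + 11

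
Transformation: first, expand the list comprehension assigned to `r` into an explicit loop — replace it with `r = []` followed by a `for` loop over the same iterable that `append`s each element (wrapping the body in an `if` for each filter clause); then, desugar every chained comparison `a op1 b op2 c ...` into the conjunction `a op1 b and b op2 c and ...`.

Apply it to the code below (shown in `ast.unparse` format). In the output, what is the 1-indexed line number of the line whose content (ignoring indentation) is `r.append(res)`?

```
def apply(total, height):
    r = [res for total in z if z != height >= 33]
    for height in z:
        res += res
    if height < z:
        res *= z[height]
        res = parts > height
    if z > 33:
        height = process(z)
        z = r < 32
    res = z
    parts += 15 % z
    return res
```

5

Transformed code:
def apply(total, height):
    r = []
    for total in z:
        if z != height and height >= 33:
            r.append(res)
    for height in z:
        res += res
    if height < z:
        res *= z[height]
        res = parts > height
    if z > 33:
        height = process(z)
        z = r < 32
    res = z
    parts += 15 % z
    return res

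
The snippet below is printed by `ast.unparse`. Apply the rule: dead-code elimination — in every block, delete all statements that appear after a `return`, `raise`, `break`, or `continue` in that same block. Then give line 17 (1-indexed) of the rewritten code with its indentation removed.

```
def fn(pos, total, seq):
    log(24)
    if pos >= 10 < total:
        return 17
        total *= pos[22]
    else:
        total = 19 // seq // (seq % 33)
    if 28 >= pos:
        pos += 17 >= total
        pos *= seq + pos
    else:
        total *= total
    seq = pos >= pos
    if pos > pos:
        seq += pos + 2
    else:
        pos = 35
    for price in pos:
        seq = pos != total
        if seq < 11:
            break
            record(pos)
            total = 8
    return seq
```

Transformed code:
def fn(pos, total, seq):
    log(24)
    if pos >= 10 < total:
        return 17
    else:
        total = 19 // seq // (seq % 33)
    if 28 >= pos:
        pos += 17 >= total
        pos *= seq + pos
    else:
        total *= total
    seq = pos >= pos
    if pos > pos:
        seq += pos + 2
    else:
        pos = 35
    for price in pos:
        seq = pos != total
        if seq < 11:
            break
    return seq

for price in pos:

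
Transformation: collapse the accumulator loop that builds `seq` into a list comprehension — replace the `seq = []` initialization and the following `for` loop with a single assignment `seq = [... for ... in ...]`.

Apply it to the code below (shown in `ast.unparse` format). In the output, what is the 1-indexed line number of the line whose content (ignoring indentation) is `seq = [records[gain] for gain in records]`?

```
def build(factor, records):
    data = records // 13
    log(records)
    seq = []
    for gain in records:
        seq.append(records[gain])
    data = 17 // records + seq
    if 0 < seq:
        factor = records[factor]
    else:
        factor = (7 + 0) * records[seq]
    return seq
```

4

Transformed code:
def build(factor, records):
    data = records // 13
    log(records)
    seq = [records[gain] for gain in records]
    data = 17 // records + seq
    if 0 < seq:
        factor = records[factor]
    else:
        factor = (7 + 0) * records[seq]
    return seq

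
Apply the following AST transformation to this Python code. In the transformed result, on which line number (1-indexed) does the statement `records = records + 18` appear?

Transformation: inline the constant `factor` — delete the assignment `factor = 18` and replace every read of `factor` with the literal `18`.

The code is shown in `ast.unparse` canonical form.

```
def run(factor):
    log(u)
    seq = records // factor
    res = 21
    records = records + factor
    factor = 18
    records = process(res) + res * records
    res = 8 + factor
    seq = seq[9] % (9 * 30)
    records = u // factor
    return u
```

5

Transformed code:
def run(factor):
    log(u)
    seq = records // 18
    res = 21
    records = records + 18
    records = process(res) + res * records
    res = 8 + 18
    seq = seq[9] % (9 * 30)
    records = u // 18
    return u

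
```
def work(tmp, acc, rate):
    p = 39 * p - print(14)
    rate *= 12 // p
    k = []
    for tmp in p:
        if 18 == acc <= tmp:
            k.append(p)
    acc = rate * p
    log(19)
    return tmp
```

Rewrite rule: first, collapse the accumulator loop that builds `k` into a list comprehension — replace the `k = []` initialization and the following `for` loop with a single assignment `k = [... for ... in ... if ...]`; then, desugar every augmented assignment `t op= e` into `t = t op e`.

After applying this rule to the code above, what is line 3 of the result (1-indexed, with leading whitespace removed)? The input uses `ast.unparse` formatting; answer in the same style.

Transformed code:
def work(tmp, acc, rate):
    p = 39 * p - print(14)
    rate = rate * (12 // p)
    k = [p for tmp in p if 18 == acc <= tmp]
    acc = rate * p
    log(19)
    return tmp

rate = rate * (12 // p)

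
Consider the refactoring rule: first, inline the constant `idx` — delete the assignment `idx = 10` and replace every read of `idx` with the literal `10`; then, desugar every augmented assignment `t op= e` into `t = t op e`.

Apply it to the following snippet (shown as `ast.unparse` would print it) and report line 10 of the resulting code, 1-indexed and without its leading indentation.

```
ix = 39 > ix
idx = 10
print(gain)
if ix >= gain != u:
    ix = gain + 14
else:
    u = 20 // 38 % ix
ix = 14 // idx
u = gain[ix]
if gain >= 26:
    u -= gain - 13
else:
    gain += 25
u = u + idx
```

Transformed code:
ix = 39 > ix
print(gain)
if ix >= gain != u:
    ix = gain + 14
else:
    u = 20 // 38 % ix
ix = 14 // 10
u = gain[ix]
if gain >= 26:
    u = u - (gain - 13)
else:
    gain = gain + 25
u = u + 10

u = u - (gain - 13)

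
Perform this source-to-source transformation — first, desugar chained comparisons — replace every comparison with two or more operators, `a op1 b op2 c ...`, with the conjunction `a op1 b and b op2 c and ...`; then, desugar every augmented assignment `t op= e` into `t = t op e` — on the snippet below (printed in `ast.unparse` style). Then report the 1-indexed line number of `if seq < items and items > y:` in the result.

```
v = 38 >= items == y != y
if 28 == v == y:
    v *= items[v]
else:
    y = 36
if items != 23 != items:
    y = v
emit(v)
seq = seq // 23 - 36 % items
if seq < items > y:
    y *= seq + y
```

Transformed code:
v = 38 >= items and items == y and (y != y)
if 28 == v and v == y:
    v = v * items[v]
else:
    y = 36
if items != 23 and 23 != items:
    y = v
emit(v)
seq = seq // 23 - 36 % items
if seq < items and items > y:
    y = y * (seq + y)

10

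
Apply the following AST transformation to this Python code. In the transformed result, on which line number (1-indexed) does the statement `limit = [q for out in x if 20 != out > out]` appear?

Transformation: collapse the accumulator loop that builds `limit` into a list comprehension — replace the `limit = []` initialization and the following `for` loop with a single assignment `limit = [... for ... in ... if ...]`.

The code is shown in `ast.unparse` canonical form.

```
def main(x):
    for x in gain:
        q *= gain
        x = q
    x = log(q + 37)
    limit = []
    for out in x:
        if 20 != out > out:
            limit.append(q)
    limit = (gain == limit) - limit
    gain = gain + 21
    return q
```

6

Transformed code:
def main(x):
    for x in gain:
        q *= gain
        x = q
    x = log(q + 37)
    limit = [q for out in x if 20 != out > out]
    limit = (gain == limit) - limit
    gain = gain + 21
    return q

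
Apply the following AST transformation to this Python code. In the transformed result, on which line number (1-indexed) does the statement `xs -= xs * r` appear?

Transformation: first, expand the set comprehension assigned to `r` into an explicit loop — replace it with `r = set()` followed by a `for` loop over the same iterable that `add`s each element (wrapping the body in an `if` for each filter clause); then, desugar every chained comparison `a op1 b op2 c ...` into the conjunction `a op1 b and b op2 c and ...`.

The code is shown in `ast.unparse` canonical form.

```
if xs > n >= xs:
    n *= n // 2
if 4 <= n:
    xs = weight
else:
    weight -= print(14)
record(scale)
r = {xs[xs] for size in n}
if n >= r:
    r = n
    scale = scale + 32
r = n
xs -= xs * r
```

15

Transformed code:
if xs > n and n >= xs:
    n *= n // 2
if 4 <= n:
    xs = weight
else:
    weight -= print(14)
record(scale)
r = set()
for size in n:
    r.add(xs[xs])
if n >= r:
    r = n
    scale = scale + 32
r = n
xs -= xs * r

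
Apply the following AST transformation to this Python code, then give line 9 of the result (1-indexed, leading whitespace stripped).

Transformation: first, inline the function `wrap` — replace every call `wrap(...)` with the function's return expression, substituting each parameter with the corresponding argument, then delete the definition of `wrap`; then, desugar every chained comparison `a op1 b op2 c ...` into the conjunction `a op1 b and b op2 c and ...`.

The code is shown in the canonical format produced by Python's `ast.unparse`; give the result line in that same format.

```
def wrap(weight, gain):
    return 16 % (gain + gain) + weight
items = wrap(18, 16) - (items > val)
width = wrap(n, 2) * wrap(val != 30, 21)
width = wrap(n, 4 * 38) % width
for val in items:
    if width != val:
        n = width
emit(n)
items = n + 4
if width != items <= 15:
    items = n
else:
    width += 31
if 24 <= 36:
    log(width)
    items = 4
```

Transformed code:
items = 16 % (16 + 16) + 18 - (items > val)
width = (16 % (2 + 2) + n) * (16 % (21 + 21) + (val != 30))
width = (16 % (4 * 38 + 4 * 38) + n) % width
for val in items:
    if width != val:
        n = width
emit(n)
items = n + 4
if width != items and items <= 15:
    items = n
else:
    width += 31
if 24 <= 36:
    log(width)
    items = 4

if width != items and items <= 15:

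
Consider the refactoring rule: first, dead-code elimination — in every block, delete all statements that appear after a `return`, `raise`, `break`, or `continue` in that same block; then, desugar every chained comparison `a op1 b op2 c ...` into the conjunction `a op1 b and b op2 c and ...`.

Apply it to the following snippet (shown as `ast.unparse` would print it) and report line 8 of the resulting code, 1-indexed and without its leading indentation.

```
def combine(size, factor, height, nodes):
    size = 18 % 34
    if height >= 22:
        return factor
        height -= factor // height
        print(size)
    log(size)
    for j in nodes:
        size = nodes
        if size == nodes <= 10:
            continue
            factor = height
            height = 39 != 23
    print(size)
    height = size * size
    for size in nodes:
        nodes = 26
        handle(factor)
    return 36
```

Transformed code:
def combine(size, factor, height, nodes):
    size = 18 % 34
    if height >= 22:
        return factor
    log(size)
    for j in nodes:
        size = nodes
        if size == nodes and nodes <= 10:
            continue
    print(size)
    height = size * size
    for size in nodes:
        nodes = 26
        handle(factor)
    return 36

if size == nodes and nodes <= 10:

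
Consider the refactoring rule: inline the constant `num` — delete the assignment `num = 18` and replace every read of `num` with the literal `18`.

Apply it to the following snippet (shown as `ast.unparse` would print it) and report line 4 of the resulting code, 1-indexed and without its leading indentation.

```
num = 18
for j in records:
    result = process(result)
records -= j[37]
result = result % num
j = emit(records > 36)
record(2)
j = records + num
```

Transformed code:
for j in records:
    result = process(result)
records -= j[37]
result = result % 18
j = emit(records > 36)
record(2)
j = records + 18

result = result % 18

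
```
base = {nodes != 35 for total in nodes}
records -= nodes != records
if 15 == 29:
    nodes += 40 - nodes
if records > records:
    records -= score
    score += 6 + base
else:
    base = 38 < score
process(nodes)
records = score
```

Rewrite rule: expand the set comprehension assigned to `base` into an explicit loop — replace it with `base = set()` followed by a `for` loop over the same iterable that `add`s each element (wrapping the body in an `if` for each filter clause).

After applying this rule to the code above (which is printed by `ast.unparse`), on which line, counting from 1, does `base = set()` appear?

1

Transformed code:
base = set()
for total in nodes:
    base.add(nodes != 35)
records -= nodes != records
if 15 == 29:
    nodes += 40 - nodes
if records > records:
    records -= score
    score += 6 + base
else:
    base = 38 < score
process(nodes)
records = score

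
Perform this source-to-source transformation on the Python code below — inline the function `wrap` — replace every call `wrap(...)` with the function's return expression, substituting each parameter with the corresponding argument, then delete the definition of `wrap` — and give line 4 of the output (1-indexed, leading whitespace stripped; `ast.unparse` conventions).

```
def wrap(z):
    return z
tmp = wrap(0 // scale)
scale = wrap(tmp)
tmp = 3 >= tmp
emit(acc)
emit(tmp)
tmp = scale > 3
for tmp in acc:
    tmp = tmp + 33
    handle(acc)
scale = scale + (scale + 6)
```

emit(acc)

Transformed code:
tmp = 0 // scale
scale = tmp
tmp = 3 >= tmp
emit(acc)
emit(tmp)
tmp = scale > 3
for tmp in acc:
    tmp = tmp + 33
    handle(acc)
scale = scale + (scale + 6)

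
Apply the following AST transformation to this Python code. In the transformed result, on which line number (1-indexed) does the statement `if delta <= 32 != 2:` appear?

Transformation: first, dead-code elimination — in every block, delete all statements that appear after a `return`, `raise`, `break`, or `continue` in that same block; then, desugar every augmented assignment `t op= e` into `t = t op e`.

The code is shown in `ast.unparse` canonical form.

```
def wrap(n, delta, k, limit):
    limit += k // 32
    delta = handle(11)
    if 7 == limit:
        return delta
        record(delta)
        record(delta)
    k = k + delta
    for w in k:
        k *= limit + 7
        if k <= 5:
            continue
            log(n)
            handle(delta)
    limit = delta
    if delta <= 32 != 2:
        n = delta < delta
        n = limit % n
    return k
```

12

Transformed code:
def wrap(n, delta, k, limit):
    limit = limit + k // 32
    delta = handle(11)
    if 7 == limit:
        return delta
    k = k + delta
    for w in k:
        k = k * (limit + 7)
        if k <= 5:
            continue
    limit = delta
    if delta <= 32 != 2:
        n = delta < delta
        n = limit % n
    return k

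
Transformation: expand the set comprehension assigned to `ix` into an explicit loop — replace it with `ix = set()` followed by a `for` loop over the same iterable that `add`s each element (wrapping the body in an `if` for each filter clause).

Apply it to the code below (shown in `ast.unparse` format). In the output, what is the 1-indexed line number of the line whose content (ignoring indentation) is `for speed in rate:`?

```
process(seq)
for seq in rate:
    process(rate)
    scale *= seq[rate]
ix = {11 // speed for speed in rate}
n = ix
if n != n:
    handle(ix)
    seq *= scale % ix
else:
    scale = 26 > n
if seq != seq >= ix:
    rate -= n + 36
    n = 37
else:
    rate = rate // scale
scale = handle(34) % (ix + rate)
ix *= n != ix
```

6

Transformed code:
process(seq)
for seq in rate:
    process(rate)
    scale *= seq[rate]
ix = set()
for speed in rate:
    ix.add(11 // speed)
n = ix
if n != n:
    handle(ix)
    seq *= scale % ix
else:
    scale = 26 > n
if seq != seq >= ix:
    rate -= n + 36
    n = 37
else:
    rate = rate // scale
scale = handle(34) % (ix + rate)
ix *= n != ix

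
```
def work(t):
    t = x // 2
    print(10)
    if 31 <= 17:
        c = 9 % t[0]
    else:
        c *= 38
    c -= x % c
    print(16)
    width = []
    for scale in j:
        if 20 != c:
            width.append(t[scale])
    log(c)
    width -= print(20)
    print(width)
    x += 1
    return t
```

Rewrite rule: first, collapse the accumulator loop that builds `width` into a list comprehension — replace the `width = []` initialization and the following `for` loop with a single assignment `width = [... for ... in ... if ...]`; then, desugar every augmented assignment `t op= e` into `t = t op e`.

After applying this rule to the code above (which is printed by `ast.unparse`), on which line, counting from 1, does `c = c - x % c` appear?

Transformed code:
def work(t):
    t = x // 2
    print(10)
    if 31 <= 17:
        c = 9 % t[0]
    else:
        c = c * 38
    c = c - x % c
    print(16)
    width = [t[scale] for scale in j if 20 != c]
    log(c)
    width = width - print(20)
    print(width)
    x = x + 1
    return t

8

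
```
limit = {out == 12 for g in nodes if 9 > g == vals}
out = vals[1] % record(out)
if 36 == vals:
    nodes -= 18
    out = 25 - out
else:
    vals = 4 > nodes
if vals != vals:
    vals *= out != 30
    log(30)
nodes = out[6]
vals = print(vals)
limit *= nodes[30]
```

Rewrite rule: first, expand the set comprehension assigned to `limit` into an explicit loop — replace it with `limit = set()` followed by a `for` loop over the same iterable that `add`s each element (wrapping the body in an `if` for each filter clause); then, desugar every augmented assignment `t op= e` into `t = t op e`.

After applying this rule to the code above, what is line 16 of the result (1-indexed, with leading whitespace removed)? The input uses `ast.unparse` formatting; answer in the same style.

limit = limit * nodes[30]

Transformed code:
limit = set()
for g in nodes:
    if 9 > g == vals:
        limit.add(out == 12)
out = vals[1] % record(out)
if 36 == vals:
    nodes = nodes - 18
    out = 25 - out
else:
    vals = 4 > nodes
if vals != vals:
    vals = vals * (out != 30)
    log(30)
nodes = out[6]
vals = print(vals)
limit = limit * nodes[30]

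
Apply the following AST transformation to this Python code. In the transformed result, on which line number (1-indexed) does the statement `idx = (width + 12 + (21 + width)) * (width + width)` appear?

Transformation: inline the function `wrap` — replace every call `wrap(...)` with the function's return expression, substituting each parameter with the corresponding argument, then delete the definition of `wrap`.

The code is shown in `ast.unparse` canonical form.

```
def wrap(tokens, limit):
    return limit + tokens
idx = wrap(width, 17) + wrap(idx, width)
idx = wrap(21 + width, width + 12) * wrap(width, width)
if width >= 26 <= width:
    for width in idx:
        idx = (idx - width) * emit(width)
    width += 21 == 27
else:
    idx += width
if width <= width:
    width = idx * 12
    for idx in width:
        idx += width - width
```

2

Transformed code:
idx = 17 + width + (width + idx)
idx = (width + 12 + (21 + width)) * (width + width)
if width >= 26 <= width:
    for width in idx:
        idx = (idx - width) * emit(width)
    width += 21 == 27
else:
    idx += width
if width <= width:
    width = idx * 12
    for idx in width:
        idx += width - width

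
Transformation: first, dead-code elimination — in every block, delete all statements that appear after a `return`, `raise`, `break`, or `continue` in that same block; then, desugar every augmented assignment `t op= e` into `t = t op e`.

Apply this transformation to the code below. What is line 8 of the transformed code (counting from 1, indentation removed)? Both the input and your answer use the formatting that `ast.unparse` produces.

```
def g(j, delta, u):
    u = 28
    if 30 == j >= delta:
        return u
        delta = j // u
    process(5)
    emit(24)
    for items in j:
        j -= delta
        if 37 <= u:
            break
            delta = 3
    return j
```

Transformed code:
def g(j, delta, u):
    u = 28
    if 30 == j >= delta:
        return u
    process(5)
    emit(24)
    for items in j:
        j = j - delta
        if 37 <= u:
            break
    return j

j = j - delta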